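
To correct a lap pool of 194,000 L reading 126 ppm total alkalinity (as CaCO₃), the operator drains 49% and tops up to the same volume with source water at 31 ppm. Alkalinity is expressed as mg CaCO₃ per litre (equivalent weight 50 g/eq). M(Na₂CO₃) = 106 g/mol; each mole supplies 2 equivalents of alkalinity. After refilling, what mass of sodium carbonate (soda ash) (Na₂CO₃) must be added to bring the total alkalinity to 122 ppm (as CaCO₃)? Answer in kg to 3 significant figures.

8.75 kg

After draining 49% and refilling: 126 × 0.51 + 31 × 0.49 = 79.45 ppm.
Deficit to target: 122 − 79.45 = 42.55 mg/L.
As CaCO₃: 42.55 mg/L × 194,000 L = 8255 g; ÷ 50 g/eq ÷ 2 = 82.55 mol Na₂CO₃.
Mass: 82.55 × 106 = 8750 g.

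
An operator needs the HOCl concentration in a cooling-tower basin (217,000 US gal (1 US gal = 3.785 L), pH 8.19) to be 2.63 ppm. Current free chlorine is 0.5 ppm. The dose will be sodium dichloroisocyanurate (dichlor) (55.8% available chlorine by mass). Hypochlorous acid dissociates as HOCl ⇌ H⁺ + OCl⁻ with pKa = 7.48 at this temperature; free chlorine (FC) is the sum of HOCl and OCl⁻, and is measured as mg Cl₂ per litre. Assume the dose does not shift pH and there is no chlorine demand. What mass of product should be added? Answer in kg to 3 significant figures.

23.0 kg

Volume: 217,000 US gal × 3.785 L/gal = 821,345 L.
[OCl⁻]/[HOCl] = 10^(pH − pKa) = 10^(8.19 − 7.48) = 5.129; fraction as HOCl = 1/(1 + 5.129) = 0.1632.
Free chlorine required for 2.63 ppm HOCl: 2.63 / 0.1632 = 16.12 ppm.
FC to add: 16.12 − 0.5 = 15.62 mg/L as Cl₂.
Cl₂ equivalent: 15.62 mg/L × 821,345 L = 12,830 g.
Product at 55.8% available Cl: 12,830 / 0.558 = 22,990 g.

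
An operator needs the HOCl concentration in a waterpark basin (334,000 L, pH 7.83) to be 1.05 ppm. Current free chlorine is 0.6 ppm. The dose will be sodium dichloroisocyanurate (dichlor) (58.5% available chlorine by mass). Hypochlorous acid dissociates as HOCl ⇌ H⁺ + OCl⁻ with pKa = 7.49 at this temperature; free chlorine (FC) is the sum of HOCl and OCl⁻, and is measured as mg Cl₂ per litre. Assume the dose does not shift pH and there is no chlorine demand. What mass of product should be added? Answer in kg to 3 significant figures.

[OCl⁻]/[HOCl] = 10^(pH − pKa) = 10^(7.83 − 7.49) = 2.188; fraction as HOCl = 1/(1 + 2.188) = 0.3137.
Free chlorine required for 1.05 ppm HOCl: 1.05 / 0.3137 = 3.347 ppm.
FC to add: 3.347 − 0.6 = 2.747 mg/L as Cl₂.
Cl₂ equivalent: 2.747 mg/L × 334,000 L = 917.5 g.
Product at 58.5% available Cl: 917.5 / 0.585 = 1568 g.

1.57 kg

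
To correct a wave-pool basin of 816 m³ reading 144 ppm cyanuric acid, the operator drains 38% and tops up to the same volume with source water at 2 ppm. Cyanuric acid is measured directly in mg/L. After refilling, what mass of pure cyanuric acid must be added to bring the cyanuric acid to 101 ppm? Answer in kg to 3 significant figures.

Volume: 816 m³ = 816,000 L.
After draining 38% and refilling: 144 × 0.62 + 2 × 0.38 = 90.04 ppm.
Deficit to target: 101 − 90.04 = 10.96 mg/L.
Mass: 10.96 mg/L × 816,000 L = 8943 g cyanuric acid.

8.94 kg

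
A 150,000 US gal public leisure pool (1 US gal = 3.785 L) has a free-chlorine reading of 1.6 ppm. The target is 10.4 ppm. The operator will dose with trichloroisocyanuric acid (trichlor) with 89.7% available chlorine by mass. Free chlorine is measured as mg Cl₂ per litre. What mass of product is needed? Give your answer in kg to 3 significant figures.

Volume: 150,000 US gal × 3.785 L/gal = 567,750 L.
Chlorine deficit: 10.4 − 1.6 = 8.8 ppm = 8.8 mg/L as Cl₂.
Cl₂ equivalent needed: 8.8 mg/L × 567,750 L = 4,996,000 mg = 4996 g.
Product at 89.7% available chlorine: 4996 / 0.897 = 5570 g.

5.57 kg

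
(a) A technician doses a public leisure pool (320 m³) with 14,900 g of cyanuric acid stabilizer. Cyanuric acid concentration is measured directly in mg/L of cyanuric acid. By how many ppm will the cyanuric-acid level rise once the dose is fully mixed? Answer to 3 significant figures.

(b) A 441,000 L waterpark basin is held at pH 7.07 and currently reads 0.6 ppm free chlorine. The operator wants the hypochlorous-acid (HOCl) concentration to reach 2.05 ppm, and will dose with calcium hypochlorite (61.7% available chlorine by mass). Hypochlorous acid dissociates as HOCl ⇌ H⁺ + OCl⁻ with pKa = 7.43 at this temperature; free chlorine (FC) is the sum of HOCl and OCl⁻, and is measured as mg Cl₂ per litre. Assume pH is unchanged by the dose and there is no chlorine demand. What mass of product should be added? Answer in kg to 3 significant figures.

(a) 46.6 ppm; (b) 1.68 kg

(a) Volume: 320 m³ = 320,000 L.
(a) Rise: 14,900 g / 320,000 L × 1000 = 46.56 mg/L.

(b) [OCl⁻]/[HOCl] = 10^(pH − pKa) = 10^(7.07 − 7.43) = 0.4365; fraction as HOCl = 1/(1 + 0.4365) = 0.6961.
(b) Free chlorine required for 2.05 ppm HOCl: 2.05 / 0.6961 = 2.945 ppm.
(b) FC to add: 2.945 − 0.6 = 2.345 mg/L as Cl₂.
(b) Cl₂ equivalent: 2.345 mg/L × 441,000 L = 1034 g.
(b) Product at 61.7% available Cl: 1034 / 0.617 = 1676 g.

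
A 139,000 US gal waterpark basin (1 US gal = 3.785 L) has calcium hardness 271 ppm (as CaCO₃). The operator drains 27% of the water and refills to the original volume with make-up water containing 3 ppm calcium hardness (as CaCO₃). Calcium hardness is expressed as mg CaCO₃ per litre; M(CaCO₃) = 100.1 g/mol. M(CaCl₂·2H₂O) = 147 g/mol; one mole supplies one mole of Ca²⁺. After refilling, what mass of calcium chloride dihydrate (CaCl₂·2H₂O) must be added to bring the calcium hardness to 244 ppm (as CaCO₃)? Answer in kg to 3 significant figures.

Volume: 139,000 US gal × 3.785 L/gal = 526,115 L.
After draining 27% and refilling: 271 × 0.73 + 3 × 0.27 = 198.64 ppm.
Deficit to target: 244 − 198.64 = 45.36 mg/L.
As CaCO₃: 45.36 mg/L × 526,115 L = 23,860 g; ÷ 100.1 = 238.4 mol Ca²⁺.
Mass: 238.4 × 147 = 35,050 g.

35.0 kg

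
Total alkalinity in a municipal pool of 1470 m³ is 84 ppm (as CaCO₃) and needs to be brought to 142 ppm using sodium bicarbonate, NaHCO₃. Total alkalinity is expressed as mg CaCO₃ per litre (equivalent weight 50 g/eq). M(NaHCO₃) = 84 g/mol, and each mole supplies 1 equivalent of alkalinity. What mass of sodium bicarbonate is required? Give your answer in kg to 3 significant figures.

Volume: 1470 m³ = 1,470,000 L.
Alkalinity to add: (142 − 84) = 58 mg/L as CaCO₃ × 1,470,000 L = 85,260 g as CaCO₃.
Equivalents: 85,260 g ÷ 50 g/eq = 1705 eq.
NaHCO₃ supplies 1 eq per mole → 1705 mol.
Mass: 1705 mol × 84 g/mol = 143,200 g.

143 kg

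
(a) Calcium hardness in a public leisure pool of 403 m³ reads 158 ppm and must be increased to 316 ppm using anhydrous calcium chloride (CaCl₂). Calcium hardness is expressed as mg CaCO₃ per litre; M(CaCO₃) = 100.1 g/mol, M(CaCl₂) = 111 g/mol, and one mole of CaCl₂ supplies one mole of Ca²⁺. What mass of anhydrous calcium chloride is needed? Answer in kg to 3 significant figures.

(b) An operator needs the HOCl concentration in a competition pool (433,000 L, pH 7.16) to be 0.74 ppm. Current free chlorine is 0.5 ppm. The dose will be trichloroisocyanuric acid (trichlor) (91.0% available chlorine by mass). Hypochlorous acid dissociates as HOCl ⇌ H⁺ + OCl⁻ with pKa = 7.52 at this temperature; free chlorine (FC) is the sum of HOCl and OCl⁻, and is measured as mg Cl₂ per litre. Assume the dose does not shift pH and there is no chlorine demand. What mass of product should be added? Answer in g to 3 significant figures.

(a) Volume: 403 m³ = 403,000 L.
(a) Hardness to add: (316 − 158) = 158 mg/L as CaCO₃ × 403,000 L = 63,670 g as CaCO₃.
(a) Moles of Ca²⁺ (1 mol Ca²⁺ ≡ 1 mol CaCO₃): 63,670 / 100.1 g/mol = 636.1 mol.
(a) Mass of CaCl₂: 636.1 × 111 = 70,610 g.

(b) [OCl⁻]/[HOCl] = 10^(pH − pKa) = 10^(7.16 − 7.52) = 0.4365; fraction as HOCl = 1/(1 + 0.4365) = 0.6961.
(b) Free chlorine required for 0.74 ppm HOCl: 0.74 / 0.6961 = 1.063 ppm.
(b) FC to add: 1.063 − 0.5 = 0.563 mg/L as Cl₂.
(b) Cl₂ equivalent: 0.563 mg/L × 433,000 L = 243.8 g.
(b) Product at 91.0% available Cl: 243.8 / 0.91 = 267.9 g.

(a) 70.6 kg; (b) 268 g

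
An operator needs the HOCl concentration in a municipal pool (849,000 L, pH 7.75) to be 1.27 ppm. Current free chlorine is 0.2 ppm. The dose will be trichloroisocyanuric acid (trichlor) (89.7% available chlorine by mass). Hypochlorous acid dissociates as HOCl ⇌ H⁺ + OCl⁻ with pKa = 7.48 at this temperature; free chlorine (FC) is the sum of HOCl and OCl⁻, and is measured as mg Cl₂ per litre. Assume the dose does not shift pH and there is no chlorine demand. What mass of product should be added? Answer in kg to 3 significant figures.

[OCl⁻]/[HOCl] = 10^(pH − pKa) = 10^(7.75 − 7.48) = 1.862; fraction as HOCl = 1/(1 + 1.862) = 0.3494.
Free chlorine required for 1.27 ppm HOCl: 1.27 / 0.3494 = 3.635 ppm.
FC to add: 3.635 − 0.2 = 3.435 mg/L as Cl₂.
Cl₂ equivalent: 3.435 mg/L × 849,000 L = 2916 g.
Product at 89.7% available Cl: 2916 / 0.897 = 3251 g.

3.25 kg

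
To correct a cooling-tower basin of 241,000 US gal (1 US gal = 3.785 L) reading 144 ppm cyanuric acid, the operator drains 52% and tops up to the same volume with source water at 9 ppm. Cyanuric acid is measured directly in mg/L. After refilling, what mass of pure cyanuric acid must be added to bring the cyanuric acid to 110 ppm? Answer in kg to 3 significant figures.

Volume: 241,000 US gal × 3.785 L/gal = 912,185 L.
After draining 52% and refilling: 144 × 0.48 + 9 × 0.52 = 73.8 ppm.
Deficit to target: 110 − 73.8 = 36.2 mg/L.
Mass: 36.2 mg/L × 912,185 L = 33,020 g cyanuric acid.

33.0 kg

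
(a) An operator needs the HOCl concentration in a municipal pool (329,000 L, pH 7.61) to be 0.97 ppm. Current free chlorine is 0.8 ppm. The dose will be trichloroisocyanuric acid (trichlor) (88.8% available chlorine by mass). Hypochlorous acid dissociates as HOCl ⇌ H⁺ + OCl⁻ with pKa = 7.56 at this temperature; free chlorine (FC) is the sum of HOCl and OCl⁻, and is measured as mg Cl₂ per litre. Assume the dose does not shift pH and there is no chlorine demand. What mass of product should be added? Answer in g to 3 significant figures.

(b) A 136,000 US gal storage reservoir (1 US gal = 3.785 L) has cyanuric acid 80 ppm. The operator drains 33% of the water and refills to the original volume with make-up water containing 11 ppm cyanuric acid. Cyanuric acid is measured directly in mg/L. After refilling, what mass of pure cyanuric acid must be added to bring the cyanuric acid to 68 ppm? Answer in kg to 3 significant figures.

(a) 466 g; (b) 5.54 kg

(a) [OCl⁻]/[HOCl] = 10^(pH − pKa) = 10^(7.61 − 7.56) = 1.122; fraction as HOCl = 1/(1 + 1.122) = 0.4712.
(a) Free chlorine required for 0.97 ppm HOCl: 0.97 / 0.4712 = 2.058 ppm.
(a) FC to add: 2.058 − 0.8 = 1.258 mg/L as Cl₂.
(a) Cl₂ equivalent: 1.258 mg/L × 329,000 L = 414 g.
(a) Product at 88.8% available Cl: 414 / 0.888 = 466.2 g.

(b) Volume: 136,000 US gal × 3.785 L/gal = 514,760 L.
(b) After draining 33% and refilling: 80 × 0.67 + 11 × 0.33 = 57.23 ppm.
(b) Deficit to target: 68 − 57.23 = 10.77 mg/L.
(b) Mass: 10.77 mg/L × 514,760 L = 5544 g cyanuric acid.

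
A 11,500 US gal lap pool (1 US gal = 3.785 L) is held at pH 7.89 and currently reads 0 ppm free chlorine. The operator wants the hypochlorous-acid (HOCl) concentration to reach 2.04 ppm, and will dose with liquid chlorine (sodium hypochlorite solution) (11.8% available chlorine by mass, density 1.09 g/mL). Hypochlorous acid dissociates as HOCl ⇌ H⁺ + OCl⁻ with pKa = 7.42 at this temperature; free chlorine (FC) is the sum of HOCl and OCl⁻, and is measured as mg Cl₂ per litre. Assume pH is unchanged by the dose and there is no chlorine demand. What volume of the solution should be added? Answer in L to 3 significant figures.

Volume: 11,500 US gal × 3.785 L/gal = 43,528 L.
[OCl⁻]/[HOCl] = 10^(pH − pKa) = 10^(7.89 − 7.42) = 2.951; fraction as HOCl = 1/(1 + 2.951) = 0.2531.
Free chlorine required for 2.04 ppm HOCl: 2.04 / 0.2531 = 8.06 ppm.
FC to add: 8.06 − 0 = 8.06 mg/L as Cl₂.
Cl₂ equivalent: 8.06 mg/L × 43,528 L = 350.9 g.
Product at 11.8% available Cl: 350.9 / 0.118 = 2973 g.
Volume: 2973 g ÷ 1.09 g/mL = 2728 mL.

2.73 L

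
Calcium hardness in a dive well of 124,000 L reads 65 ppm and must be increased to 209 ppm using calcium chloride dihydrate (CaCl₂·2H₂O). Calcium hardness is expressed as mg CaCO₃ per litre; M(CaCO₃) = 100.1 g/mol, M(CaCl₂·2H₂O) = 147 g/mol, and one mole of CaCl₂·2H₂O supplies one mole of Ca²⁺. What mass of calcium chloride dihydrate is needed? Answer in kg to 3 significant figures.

26.2 kg

Hardness to add: (209 − 65) = 144 mg/L as CaCO₃ × 124,000 L = 17,860 g as CaCO₃.
Moles of Ca²⁺ (1 mol Ca²⁺ ≡ 1 mol CaCO₃): 17,860 / 100.1 g/mol = 178.4 mol.
Mass of CaCl₂·2H₂O: 178.4 × 147 = 26,220 g.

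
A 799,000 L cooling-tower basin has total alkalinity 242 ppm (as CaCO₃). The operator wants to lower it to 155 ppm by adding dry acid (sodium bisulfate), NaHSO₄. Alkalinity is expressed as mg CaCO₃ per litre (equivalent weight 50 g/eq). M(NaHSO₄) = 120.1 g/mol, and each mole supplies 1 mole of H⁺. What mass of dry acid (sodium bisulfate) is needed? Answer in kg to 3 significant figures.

Alkalinity to neutralize: (242 − 155) = 87 mg/L as CaCO₃ × 799,000 L = 69,510 g as CaCO₃.
Equivalents of H⁺ required: 69,510 ÷ 50 g/eq = 1390 eq = 1390 mol NaHSO₄.
Mass of NaHSO₄: 1390 × 120.1 = 167,000 g.

167 kg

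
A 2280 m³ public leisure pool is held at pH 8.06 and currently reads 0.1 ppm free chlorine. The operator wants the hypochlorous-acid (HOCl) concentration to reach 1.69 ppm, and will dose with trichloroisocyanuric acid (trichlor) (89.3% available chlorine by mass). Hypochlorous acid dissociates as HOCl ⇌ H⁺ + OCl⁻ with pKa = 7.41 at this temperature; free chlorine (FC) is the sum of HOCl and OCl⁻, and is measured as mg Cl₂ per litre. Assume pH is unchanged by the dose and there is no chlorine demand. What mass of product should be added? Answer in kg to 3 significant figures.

23.3 kg

Volume: 2280 m³ = 2,280,000 L.
[OCl⁻]/[HOCl] = 10^(pH − pKa) = 10^(8.06 − 7.41) = 4.467; fraction as HOCl = 1/(1 + 4.467) = 0.1829.
Free chlorine required for 1.69 ppm HOCl: 1.69 / 0.1829 = 9.239 ppm.
FC to add: 9.239 − 0.1 = 9.139 mg/L as Cl₂.
Cl₂ equivalent: 9.139 mg/L × 2,280,000 L = 20,840 g.
Product at 89.3% available Cl: 20,840 / 0.893 = 23,330 g.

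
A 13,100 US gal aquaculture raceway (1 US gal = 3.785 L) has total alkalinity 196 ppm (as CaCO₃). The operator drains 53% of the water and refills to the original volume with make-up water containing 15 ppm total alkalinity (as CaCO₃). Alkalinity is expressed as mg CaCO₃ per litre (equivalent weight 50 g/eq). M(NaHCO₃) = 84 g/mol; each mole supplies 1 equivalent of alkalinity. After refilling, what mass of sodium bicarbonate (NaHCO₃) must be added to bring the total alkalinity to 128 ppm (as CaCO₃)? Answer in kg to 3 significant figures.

Volume: 13,100 US gal × 3.785 L/gal = 49,584 L.
After draining 53% and refilling: 196 × 0.47 + 15 × 0.53 = 100.07 ppm.
Deficit to target: 128 − 100.07 = 27.93 mg/L.
As CaCO₃: 27.93 mg/L × 49,584 L = 1385 g; ÷ 50 g/eq ÷ 1 = 27.7 mol NaHCO₃.
Mass: 27.7 × 84 = 2327 g.

2.33 kg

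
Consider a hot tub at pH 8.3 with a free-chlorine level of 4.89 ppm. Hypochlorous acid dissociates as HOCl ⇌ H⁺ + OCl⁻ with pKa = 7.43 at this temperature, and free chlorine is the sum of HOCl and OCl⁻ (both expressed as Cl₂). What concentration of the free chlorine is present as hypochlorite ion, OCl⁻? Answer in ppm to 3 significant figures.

[OCl⁻]/[HOCl] = 10^(pH − pKa) = 10^(8.3 − 7.43) = 10^0.87 = 7.413.
Fraction as HOCl = 1 / (1 + 7.413) = 0.1189.
OCl⁻ = (1 − 0.1189) × 4.89 ppm = 4.309 ppm.

4.31 ppm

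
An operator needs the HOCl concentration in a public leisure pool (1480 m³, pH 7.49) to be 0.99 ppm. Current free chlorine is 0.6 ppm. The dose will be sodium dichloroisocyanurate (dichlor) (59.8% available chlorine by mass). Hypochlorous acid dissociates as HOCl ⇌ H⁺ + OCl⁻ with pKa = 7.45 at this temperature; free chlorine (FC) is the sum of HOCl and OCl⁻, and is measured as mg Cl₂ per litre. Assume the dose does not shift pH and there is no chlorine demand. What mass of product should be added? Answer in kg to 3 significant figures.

3.65 kg

Volume: 1480 m³ = 1,480,000 L.
[OCl⁻]/[HOCl] = 10^(pH − pKa) = 10^(7.49 − 7.45) = 1.096; fraction as HOCl = 1/(1 + 1.096) = 0.477.
Free chlorine required for 0.99 ppm HOCl: 0.99 / 0.477 = 2.076 ppm.
FC to add: 2.076 − 0.6 = 1.476 mg/L as Cl₂.
Cl₂ equivalent: 1.476 mg/L × 1,480,000 L = 2184 g.
Product at 59.8% available Cl: 2184 / 0.598 = 3652 g.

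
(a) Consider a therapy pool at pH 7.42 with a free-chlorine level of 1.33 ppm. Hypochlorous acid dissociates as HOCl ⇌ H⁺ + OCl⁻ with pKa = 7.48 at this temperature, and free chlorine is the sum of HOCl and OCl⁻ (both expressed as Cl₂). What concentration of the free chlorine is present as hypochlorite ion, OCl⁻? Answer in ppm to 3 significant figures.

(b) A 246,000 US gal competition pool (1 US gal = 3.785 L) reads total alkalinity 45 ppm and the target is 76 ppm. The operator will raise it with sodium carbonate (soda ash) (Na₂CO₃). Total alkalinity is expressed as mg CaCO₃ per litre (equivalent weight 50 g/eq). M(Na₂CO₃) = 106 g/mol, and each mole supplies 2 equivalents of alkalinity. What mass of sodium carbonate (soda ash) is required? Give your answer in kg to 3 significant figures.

(a) [OCl⁻]/[HOCl] = 10^(pH − pKa) = 10^(7.42 − 7.48) = 10^-0.06 = 0.871.
(a) Fraction as HOCl = 1 / (1 + 0.871) = 0.5345.
(a) OCl⁻ = (1 − 0.5345) × 1.33 ppm = 0.6191 ppm.

(b) Volume: 246,000 US gal × 3.785 L/gal = 931,110 L.
(b) Alkalinity to add: (76 − 45) = 31 mg/L as CaCO₃ × 931,110 L = 28,860 g as CaCO₃.
(b) Equivalents: 28,860 g ÷ 50 g/eq = 577.3 eq.
(b) Each mole of Na₂CO₃ supplies 2 eq, so 577.3 / 2 = 288.6 mol.
(b) Mass: 288.6 mol × 106 g/mol = 30,600 g.

(a) 0.619 ppm; (b) 30.6 kg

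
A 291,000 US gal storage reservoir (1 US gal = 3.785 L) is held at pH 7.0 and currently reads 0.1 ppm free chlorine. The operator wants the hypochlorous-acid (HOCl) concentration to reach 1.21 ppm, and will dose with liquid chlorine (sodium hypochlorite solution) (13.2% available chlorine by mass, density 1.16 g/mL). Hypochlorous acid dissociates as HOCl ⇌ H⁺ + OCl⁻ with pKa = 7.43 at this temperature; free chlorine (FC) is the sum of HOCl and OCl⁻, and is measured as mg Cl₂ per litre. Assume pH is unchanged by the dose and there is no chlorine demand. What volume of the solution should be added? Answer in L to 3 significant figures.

11.2 L

Volume: 291,000 US gal × 3.785 L/gal = 1,101,435 L.
[OCl⁻]/[HOCl] = 10^(pH − pKa) = 10^(7.0 − 7.43) = 0.3715; fraction as HOCl = 1/(1 + 0.3715) = 0.7291.
Free chlorine required for 1.21 ppm HOCl: 1.21 / 0.7291 = 1.66 ppm.
FC to add: 1.66 − 0.1 = 1.56 mg/L as Cl₂.
Cl₂ equivalent: 1.56 mg/L × 1,101,435 L = 1718 g.
Product at 13.2% available Cl: 1718 / 0.132 = 13,010 g.
Volume: 13,010 g ÷ 1.16 g/mL = 11,220 mL.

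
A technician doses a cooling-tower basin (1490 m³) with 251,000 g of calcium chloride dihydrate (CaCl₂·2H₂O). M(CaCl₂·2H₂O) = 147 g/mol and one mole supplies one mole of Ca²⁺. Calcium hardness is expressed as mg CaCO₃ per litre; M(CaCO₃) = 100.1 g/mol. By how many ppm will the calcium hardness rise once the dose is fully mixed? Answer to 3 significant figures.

115 ppm

Volume: 1490 m³ = 1,490,000 L.
Moles of Ca²⁺: 251,000 g ÷ 147 g/mol = 1707 mol.
As CaCO₃: 1707 mol × 100.1 g/mol = 170,900 g.
Rise: 170,900 g / 1,490,000 L × 1000 = 114.7 mg/L.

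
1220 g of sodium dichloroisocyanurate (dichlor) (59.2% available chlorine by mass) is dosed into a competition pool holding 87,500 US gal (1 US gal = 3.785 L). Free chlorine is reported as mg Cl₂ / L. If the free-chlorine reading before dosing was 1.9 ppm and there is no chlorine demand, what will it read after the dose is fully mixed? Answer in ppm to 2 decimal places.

4.08 ppm

Volume: 87,500 US gal × 3.785 L/gal = 331,188 L.
Available chlorine delivered: 1220 g × 0.592 = 722.2 g as Cl₂.
Concentration rise: 722.2 g / 331,188 L = 2.181 mg/L = 2.18 ppm.
Final FC: 1.9 + 2.18 = 4.08 ppm.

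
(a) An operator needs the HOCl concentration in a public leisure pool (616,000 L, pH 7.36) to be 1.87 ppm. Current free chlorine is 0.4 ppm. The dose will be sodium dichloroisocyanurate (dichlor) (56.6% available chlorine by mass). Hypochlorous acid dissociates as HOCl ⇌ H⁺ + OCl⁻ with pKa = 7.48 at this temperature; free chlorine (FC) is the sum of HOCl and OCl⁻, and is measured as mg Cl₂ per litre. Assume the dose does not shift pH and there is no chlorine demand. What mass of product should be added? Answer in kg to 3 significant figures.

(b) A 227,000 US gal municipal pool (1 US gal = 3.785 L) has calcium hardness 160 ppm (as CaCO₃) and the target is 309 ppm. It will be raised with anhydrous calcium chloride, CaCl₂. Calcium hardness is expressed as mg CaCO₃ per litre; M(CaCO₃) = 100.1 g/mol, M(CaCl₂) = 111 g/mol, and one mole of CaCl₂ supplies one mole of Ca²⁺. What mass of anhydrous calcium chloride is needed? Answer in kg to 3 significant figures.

(a) [OCl⁻]/[HOCl] = 10^(pH − pKa) = 10^(7.36 − 7.48) = 0.7586; fraction as HOCl = 1/(1 + 0.7586) = 0.5686.
(a) Free chlorine required for 1.87 ppm HOCl: 1.87 / 0.5686 = 3.289 ppm.
(a) FC to add: 3.289 − 0.4 = 2.889 mg/L as Cl₂.
(a) Cl₂ equivalent: 2.889 mg/L × 616,000 L = 1779 g.
(a) Product at 56.6% available Cl: 1779 / 0.566 = 3144 g.

(b) Volume: 227,000 US gal × 3.785 L/gal = 859,195 L.
(b) Hardness to add: (309 − 160) = 149 mg/L as CaCO₃ × 859,195 L = 128,000 g as CaCO₃.
(b) Moles of Ca²⁺ (1 mol Ca²⁺ ≡ 1 mol CaCO₃): 128,000 / 100.1 g/mol = 1279 mol.
(b) Mass of CaCl₂: 1279 × 111 = 142,000 g.

(a) 3.14 kg; (b) 142 kg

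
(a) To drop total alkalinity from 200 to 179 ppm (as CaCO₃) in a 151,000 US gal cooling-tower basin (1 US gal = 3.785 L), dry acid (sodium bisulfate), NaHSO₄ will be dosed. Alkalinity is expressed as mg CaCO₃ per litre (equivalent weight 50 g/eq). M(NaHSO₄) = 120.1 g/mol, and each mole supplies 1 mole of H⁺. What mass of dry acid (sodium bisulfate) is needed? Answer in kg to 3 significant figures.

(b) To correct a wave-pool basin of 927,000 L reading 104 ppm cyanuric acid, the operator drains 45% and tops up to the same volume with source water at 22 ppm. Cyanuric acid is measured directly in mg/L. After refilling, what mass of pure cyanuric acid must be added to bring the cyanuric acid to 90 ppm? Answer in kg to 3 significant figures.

(a) Volume: 151,000 US gal × 3.785 L/gal = 571,535 L.
(a) Alkalinity to neutralize: (200 − 179) = 21 mg/L as CaCO₃ × 571,535 L = 12,000 g as CaCO₃.
(a) Equivalents of H⁺ required: 12,000 ÷ 50 g/eq = 240 eq = 240 mol NaHSO₄.
(a) Mass of NaHSO₄: 240 × 120.1 = 28,830 g.

(b) After draining 45% and refilling: 104 × 0.55 + 22 × 0.45 = 67.1 ppm.
(b) Deficit to target: 90 − 67.1 = 22.9 mg/L.
(b) Mass: 22.9 mg/L × 927,000 L = 21,230 g cyanuric acid.

(a) 28.8 kg; (b) 21.2 kg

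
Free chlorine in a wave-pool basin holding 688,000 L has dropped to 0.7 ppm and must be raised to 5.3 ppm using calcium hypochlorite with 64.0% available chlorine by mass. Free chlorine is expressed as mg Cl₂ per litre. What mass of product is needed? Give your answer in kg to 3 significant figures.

4.94 kg

Chlorine deficit: 5.3 − 0.7 = 4.6 ppm = 4.6 mg/L as Cl₂.
Cl₂ equivalent needed: 4.6 mg/L × 688,000 L = 3,165,000 mg = 3165 g.
Product at 64.0% available chlorine: 3165 / 0.64 = 4945 g.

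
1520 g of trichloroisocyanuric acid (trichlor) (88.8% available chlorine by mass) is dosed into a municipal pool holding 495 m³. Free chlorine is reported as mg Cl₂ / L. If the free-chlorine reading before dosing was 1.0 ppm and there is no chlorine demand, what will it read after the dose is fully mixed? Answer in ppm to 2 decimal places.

Volume: 495 m³ = 495,000 L.
Available chlorine delivered: 1520 g × 0.888 = 1350 g as Cl₂.
Concentration rise: 1350 g / 495,000 L = 2.727 mg/L = 2.73 ppm.
Final FC: 1.0 + 2.73 = 3.73 ppm.

3.73 ppm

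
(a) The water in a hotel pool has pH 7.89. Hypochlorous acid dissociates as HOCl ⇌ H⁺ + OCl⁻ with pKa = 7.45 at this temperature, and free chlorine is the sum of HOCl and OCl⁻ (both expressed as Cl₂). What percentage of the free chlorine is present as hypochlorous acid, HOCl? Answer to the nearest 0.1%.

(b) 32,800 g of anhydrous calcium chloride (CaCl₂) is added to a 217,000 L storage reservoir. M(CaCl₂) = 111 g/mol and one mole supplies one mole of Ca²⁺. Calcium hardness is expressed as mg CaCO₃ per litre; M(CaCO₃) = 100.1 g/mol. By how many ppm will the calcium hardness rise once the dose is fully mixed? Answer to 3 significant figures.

(a) [OCl⁻]/[HOCl] = 10^(pH − pKa) = 10^(7.89 − 7.45) = 10^0.44 = 2.754.
(a) Fraction as HOCl = 1 / (1 + 2.754) = 0.2664.

(b) Moles of Ca²⁺: 32,800 g ÷ 111 g/mol = 295.5 mol.
(b) As CaCO₃: 295.5 mol × 100.1 g/mol = 29,580 g.
(b) Rise: 29,580 g / 217,000 L × 1000 = 136.3 mg/L.

(a) 26.6%; (b) 136 ppm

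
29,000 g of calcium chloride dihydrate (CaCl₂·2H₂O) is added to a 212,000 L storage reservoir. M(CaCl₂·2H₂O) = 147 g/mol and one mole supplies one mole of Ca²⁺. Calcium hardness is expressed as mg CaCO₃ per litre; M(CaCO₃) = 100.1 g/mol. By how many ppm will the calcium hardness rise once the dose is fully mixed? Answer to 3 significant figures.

93.1 ppm

Moles of Ca²⁺: 29,000 g ÷ 147 g/mol = 197.3 mol.
As CaCO₃: 197.3 mol × 100.1 g/mol = 19,750 g.
Rise: 19,750 g / 212,000 L × 1000 = 93.15 mg/L.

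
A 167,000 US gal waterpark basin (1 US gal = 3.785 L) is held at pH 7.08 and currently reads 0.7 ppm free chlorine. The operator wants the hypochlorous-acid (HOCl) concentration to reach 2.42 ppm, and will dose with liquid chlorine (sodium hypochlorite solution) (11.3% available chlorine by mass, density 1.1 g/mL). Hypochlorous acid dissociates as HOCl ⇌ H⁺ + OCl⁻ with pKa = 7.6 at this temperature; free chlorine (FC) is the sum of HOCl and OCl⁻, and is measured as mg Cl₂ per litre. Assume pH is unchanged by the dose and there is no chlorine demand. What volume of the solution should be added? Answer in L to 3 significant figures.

12.5 L

Volume: 167,000 US gal × 3.785 L/gal = 632,095 L.
[OCl⁻]/[HOCl] = 10^(pH − pKa) = 10^(7.08 − 7.6) = 0.302; fraction as HOCl = 1/(1 + 0.302) = 0.7681.
Free chlorine required for 2.42 ppm HOCl: 2.42 / 0.7681 = 3.151 ppm.
FC to add: 3.151 − 0.7 = 2.451 mg/L as Cl₂.
Cl₂ equivalent: 2.451 mg/L × 632,095 L = 1549 g.
Product at 11.3% available Cl: 1549 / 0.113 = 13,710 g.
Volume: 13,710 g ÷ 1.1 g/mL = 12,460 mL.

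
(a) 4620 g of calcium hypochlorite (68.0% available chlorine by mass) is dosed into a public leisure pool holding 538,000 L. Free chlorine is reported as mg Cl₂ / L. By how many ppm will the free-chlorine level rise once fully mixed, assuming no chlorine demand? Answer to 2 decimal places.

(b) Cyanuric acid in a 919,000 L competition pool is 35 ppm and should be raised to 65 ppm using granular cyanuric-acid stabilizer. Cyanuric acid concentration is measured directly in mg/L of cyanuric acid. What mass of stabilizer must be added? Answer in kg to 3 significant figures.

(a) 5.84 ppm; (b) 27.6 kg

(a) Available chlorine delivered: 4620 g × 0.68 = 3142 g as Cl₂.
(a) Concentration rise: 3142 g / 538,000 L = 5.839 mg/L = 5.84 ppm.

(b) CYA to add: (65 − 35) = 30 mg/L × 919,000 L = 27,570 g cyanuric acid.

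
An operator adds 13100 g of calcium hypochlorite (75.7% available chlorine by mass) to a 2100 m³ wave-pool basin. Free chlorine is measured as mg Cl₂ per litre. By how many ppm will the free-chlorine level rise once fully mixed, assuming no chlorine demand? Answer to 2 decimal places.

4.72 ppm

Volume: 2100 m³ = 2,100,000 L.
Available chlorine delivered: 13,100 g × 0.757 = 9917 g as Cl₂.
Concentration rise: 9917 g / 2,100,000 L = 4.722 mg/L = 4.72 ppm.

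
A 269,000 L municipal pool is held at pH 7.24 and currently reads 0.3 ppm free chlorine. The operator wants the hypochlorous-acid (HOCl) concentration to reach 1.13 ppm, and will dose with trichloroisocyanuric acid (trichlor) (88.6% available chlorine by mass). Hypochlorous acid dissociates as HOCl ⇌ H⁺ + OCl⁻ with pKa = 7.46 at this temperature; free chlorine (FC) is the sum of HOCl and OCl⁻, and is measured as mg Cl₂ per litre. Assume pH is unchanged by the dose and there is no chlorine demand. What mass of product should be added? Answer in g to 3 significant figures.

[OCl⁻]/[HOCl] = 10^(pH − pKa) = 10^(7.24 − 7.46) = 0.6026; fraction as HOCl = 1/(1 + 0.6026) = 0.624.
Free chlorine required for 1.13 ppm HOCl: 1.13 / 0.624 = 1.811 ppm.
FC to add: 1.811 − 0.3 = 1.511 mg/L as Cl₂.
Cl₂ equivalent: 1.511 mg/L × 269,000 L = 406.4 g.
Product at 88.6% available Cl: 406.4 / 0.886 = 458.7 g.

459 g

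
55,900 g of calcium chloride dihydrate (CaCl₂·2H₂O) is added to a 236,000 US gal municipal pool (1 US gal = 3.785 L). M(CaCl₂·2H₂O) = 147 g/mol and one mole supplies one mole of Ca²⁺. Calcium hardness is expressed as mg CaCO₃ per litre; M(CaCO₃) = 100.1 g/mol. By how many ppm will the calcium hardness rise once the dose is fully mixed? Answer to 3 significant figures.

42.6 ppm

Volume: 236,000 US gal × 3.785 L/gal = 893,260 L.
Moles of Ca²⁺: 55,900 g ÷ 147 g/mol = 380.3 mol.
As CaCO₃: 380.3 mol × 100.1 g/mol = 38,070 g.
Rise: 38,070 g / 893,260 L × 1000 = 42.61 mg/L.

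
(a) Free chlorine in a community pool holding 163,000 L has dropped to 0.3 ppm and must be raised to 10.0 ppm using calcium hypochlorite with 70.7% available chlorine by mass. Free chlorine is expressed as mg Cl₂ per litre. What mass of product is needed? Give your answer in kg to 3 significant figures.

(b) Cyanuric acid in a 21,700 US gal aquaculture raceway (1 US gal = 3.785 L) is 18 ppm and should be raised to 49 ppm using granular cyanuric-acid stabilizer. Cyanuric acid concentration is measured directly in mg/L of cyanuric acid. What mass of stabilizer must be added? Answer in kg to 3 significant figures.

(a) 2.24 kg; (b) 2.55 kg

(a) Chlorine deficit: 10.0 − 0.3 = 9.7 ppm = 9.7 mg/L as Cl₂.
(a) Cl₂ equivalent needed: 9.7 mg/L × 163,000 L = 1,581,000 mg = 1581 g.
(a) Product at 70.7% available chlorine: 1581 / 0.707 = 2236 g.

(b) Volume: 21,700 US gal × 3.785 L/gal = 82,134 L.
(b) CYA to add: (49 − 18) = 31 mg/L × 82,134 L = 2546 g cyanuric acid.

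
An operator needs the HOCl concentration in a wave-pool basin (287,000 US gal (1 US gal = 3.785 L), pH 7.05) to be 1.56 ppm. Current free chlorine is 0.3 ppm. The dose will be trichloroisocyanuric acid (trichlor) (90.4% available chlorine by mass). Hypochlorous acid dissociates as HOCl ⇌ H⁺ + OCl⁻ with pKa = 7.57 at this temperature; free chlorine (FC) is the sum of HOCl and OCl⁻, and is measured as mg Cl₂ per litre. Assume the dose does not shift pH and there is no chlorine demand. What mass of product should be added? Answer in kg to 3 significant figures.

2.08 kg

Volume: 287,000 US gal × 3.785 L/gal = 1,086,295 L.
[OCl⁻]/[HOCl] = 10^(pH − pKa) = 10^(7.05 − 7.57) = 0.302; fraction as HOCl = 1/(1 + 0.302) = 0.7681.
Free chlorine required for 1.56 ppm HOCl: 1.56 / 0.7681 = 2.031 ppm.
FC to add: 2.031 − 0.3 = 1.731 mg/L as Cl₂.
Cl₂ equivalent: 1.731 mg/L × 1,086,295 L = 1880 g.
Product at 90.4% available Cl: 1880 / 0.904 = 2080 g.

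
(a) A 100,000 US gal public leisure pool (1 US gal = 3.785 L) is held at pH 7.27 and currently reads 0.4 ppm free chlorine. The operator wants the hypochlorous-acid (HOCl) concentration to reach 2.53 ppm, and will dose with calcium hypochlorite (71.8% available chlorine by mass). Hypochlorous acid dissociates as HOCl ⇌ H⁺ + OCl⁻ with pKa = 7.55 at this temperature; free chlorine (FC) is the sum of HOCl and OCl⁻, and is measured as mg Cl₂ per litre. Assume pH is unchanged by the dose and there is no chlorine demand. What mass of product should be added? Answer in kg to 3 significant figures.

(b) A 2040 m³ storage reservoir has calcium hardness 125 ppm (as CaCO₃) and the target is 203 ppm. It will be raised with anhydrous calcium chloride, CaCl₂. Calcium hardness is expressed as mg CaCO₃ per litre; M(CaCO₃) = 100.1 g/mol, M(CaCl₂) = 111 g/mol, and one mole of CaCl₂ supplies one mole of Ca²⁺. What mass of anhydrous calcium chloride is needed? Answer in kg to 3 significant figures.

(a) 1.82 kg; (b) 176 kg

(a) Volume: 100,000 US gal × 3.785 L/gal = 378,500 L.
(a) [OCl⁻]/[HOCl] = 10^(pH − pKa) = 10^(7.27 − 7.55) = 0.5248; fraction as HOCl = 1/(1 + 0.5248) = 0.6558.
(a) Free chlorine required for 2.53 ppm HOCl: 2.53 / 0.6558 = 3.858 ppm.
(a) FC to add: 3.858 − 0.4 = 3.458 mg/L as Cl₂.
(a) Cl₂ equivalent: 3.458 mg/L × 378,500 L = 1309 g.
(a) Product at 71.8% available Cl: 1309 / 0.718 = 1823 g.

(b) Volume: 2040 m³ = 2,040,000 L.
(b) Hardness to add: (203 − 125) = 78 mg/L as CaCO₃ × 2,040,000 L = 159,100 g as CaCO₃.
(b) Moles of Ca²⁺ (1 mol Ca²⁺ ≡ 1 mol CaCO₃): 159,100 / 100.1 g/mol = 1590 mol.
(b) Mass of CaCl₂: 1590 × 111 = 176,400 g.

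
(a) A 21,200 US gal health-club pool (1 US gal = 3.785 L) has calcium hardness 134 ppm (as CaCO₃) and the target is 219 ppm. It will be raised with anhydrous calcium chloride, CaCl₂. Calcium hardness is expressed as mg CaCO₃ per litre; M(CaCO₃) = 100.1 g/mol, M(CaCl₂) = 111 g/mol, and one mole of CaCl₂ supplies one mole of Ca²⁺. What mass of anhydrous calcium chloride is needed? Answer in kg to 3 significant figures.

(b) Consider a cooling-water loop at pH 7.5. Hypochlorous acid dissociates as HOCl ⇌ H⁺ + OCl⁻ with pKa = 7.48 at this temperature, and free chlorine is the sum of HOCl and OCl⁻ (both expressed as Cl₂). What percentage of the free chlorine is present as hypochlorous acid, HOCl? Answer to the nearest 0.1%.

(a) Volume: 21,200 US gal × 3.785 L/gal = 80,242 L.
(a) Hardness to add: (219 − 134) = 85 mg/L as CaCO₃ × 80,242 L = 6821 g as CaCO₃.
(a) Moles of Ca²⁺ (1 mol Ca²⁺ ≡ 1 mol CaCO₃): 6821 / 100.1 g/mol = 68.14 mol.
(a) Mass of CaCl₂: 68.14 × 111 = 7563 g.

(b) [OCl⁻]/[HOCl] = 10^(pH − pKa) = 10^(7.5 − 7.48) = 10^0.02 = 1.047.
(b) Fraction as HOCl = 1 / (1 + 1.047) = 0.4885.

(a) 7.56 kg; (b) 48.8%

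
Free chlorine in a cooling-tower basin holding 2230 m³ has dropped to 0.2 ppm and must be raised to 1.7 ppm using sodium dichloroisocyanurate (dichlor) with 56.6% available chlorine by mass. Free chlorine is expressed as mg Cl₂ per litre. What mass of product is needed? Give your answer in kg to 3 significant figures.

5.91 kg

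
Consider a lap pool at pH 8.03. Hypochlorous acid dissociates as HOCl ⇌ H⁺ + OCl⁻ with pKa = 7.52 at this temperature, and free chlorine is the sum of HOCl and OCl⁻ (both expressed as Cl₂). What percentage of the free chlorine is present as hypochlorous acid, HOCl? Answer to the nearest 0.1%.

23.6%

[OCl⁻]/[HOCl] = 10^(pH − pKa) = 10^(8.03 − 7.52) = 10^0.51 = 3.236.
Fraction as HOCl = 1 / (1 + 3.236) = 0.2361.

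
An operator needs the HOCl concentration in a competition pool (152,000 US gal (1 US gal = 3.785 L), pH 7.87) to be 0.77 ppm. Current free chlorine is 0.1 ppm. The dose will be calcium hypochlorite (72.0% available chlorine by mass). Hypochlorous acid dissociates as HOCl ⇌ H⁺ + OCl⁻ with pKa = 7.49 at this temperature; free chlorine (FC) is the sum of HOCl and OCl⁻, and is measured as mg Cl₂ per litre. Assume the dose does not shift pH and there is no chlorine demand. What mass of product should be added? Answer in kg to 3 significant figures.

Volume: 152,000 US gal × 3.785 L/gal = 575,320 L.
[OCl⁻]/[HOCl] = 10^(pH − pKa) = 10^(7.87 − 7.49) = 2.399; fraction as HOCl = 1/(1 + 2.399) = 0.2942.
Free chlorine required for 0.77 ppm HOCl: 0.77 / 0.2942 = 2.617 ppm.
FC to add: 2.617 − 0.1 = 2.517 mg/L as Cl₂.
Cl₂ equivalent: 2.517 mg/L × 575,320 L = 1448 g.
Product at 72.0% available Cl: 1448 / 0.72 = 2011 g.

2.01 kg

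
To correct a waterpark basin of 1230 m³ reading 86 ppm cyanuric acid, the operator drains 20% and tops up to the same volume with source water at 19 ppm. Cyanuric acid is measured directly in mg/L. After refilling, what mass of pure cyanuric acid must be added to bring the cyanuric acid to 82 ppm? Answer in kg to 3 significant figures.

11.6 kg

Volume: 1230 m³ = 1,230,000 L.
After draining 20% and refilling: 86 × 0.80 + 19 × 0.20 = 72.6 ppm.
Deficit to target: 82 − 72.6 = 9.4 mg/L.
Mass: 9.4 mg/L × 1,230,000 L = 11,560 g cyanuric acid.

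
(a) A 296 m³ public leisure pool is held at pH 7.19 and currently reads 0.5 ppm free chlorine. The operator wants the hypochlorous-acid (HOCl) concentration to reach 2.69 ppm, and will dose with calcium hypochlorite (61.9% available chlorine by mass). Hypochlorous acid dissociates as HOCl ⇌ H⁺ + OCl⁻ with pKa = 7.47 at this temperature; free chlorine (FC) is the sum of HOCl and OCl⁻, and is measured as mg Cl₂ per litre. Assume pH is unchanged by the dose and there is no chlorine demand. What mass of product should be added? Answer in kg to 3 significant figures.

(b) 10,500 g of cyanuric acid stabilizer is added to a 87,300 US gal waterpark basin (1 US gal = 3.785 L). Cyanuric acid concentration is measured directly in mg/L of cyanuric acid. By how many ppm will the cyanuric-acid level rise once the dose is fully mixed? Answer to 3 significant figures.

(a) 1.72 kg; (b) 31.8 ppm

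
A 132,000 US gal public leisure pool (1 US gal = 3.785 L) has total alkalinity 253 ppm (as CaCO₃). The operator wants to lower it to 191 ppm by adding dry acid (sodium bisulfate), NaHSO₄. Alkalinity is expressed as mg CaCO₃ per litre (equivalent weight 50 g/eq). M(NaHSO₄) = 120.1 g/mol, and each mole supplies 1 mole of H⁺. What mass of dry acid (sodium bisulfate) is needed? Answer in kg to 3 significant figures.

74.4 kg

Volume: 132,000 US gal × 3.785 L/gal = 499,620 L.
Alkalinity to neutralize: (253 − 191) = 62 mg/L as CaCO₃ × 499,620 L = 30,980 g as CaCO₃.
Equivalents of H⁺ required: 30,980 ÷ 50 g/eq = 619.5 eq = 619.5 mol NaHSO₄.
Mass of NaHSO₄: 619.5 × 120.1 = 74,410 g.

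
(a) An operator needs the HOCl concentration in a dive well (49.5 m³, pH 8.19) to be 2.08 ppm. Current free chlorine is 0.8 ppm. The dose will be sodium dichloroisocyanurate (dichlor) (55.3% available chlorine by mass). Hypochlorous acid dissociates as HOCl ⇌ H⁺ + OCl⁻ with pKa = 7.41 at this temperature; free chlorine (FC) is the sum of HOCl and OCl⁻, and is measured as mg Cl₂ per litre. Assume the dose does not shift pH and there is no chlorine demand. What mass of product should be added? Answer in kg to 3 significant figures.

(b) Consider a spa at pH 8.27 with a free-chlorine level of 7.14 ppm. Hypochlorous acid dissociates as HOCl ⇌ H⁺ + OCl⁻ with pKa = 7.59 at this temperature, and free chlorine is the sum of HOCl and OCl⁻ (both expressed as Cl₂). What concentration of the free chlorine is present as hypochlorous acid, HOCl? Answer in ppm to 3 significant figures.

(a) Volume: 49.5 m³ = 49,500 L.
(a) [OCl⁻]/[HOCl] = 10^(pH − pKa) = 10^(8.19 − 7.41) = 6.026; fraction as HOCl = 1/(1 + 6.026) = 0.1423.
(a) Free chlorine required for 2.08 ppm HOCl: 2.08 / 0.1423 = 14.61 ppm.
(a) FC to add: 14.61 − 0.8 = 13.81 mg/L as Cl₂.
(a) Cl₂ equivalent: 13.81 mg/L × 49,500 L = 683.8 g.
(a) Product at 55.3% available Cl: 683.8 / 0.553 = 1236 g.

(b) [OCl⁻]/[HOCl] = 10^(pH − pKa) = 10^(8.27 − 7.59) = 10^0.68 = 4.786.
(b) Fraction as HOCl = 1 / (1 + 4.786) = 0.1728.
(b) HOCl = 0.1728 × 7.14 ppm = 1.234 ppm.

(a) 1.24 kg; (b) 1.23 ppm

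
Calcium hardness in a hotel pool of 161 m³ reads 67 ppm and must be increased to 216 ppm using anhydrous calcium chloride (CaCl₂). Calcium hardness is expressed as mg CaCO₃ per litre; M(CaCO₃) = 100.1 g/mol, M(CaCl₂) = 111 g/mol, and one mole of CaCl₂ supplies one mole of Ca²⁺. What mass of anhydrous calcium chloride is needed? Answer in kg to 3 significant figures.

Volume: 161 m³ = 161,000 L.
Hardness to add: (216 − 67) = 149 mg/L as CaCO₃ × 161,000 L = 23,990 g as CaCO₃.
Moles of Ca²⁺ (1 mol Ca²⁺ ≡ 1 mol CaCO₃): 23,990 / 100.1 g/mol = 239.7 mol.
Mass of CaCl₂: 239.7 × 111 = 26,600 g.

26.6 kg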